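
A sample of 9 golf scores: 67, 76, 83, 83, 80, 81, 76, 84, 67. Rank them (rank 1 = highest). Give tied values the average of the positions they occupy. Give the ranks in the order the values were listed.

8.5, 6.5, 2.5, 2.5, 5, 4, 6.5, 1, 8.5

Sorted (descending): 84, 83, 83, 81, 80, 76, 76, 67, 67
The 2 values of 83 occupy positions 2–3 → average rank (2+3)/2 = 2.5.
The 2 values of 76 occupy positions 6–7 → average rank (6+7)/2 = 6.5.
The 2 values of 67 occupy positions 8–9 → average rank (8+9)/2 = 8.5.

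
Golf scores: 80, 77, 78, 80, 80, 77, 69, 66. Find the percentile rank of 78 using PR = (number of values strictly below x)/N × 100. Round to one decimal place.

N = 8.
Strictly below 78: 4. Equal to 78: 1.
PR = 4/8 × 100 = 50.0

50.0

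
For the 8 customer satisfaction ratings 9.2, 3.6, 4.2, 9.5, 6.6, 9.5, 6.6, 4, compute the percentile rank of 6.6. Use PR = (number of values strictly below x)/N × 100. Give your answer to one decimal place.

37.5

N = 8.
Strictly below 6.6: 3. Equal to 6.6: 2.
PR = 3/8 × 100 = 37.5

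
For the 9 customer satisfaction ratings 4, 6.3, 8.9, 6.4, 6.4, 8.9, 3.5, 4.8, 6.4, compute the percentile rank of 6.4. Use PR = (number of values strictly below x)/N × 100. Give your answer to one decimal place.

44.4

N = 9.
Strictly below 6.4: 4. Equal to 6.4: 3.
PR = 4/9 × 100 = 44.4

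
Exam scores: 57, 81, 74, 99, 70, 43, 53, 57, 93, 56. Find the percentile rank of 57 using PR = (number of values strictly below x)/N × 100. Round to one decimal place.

N = 10.
Strictly below 57: 3. Equal to 57: 2.
PR = 3/10 × 100 = 30.0

30.0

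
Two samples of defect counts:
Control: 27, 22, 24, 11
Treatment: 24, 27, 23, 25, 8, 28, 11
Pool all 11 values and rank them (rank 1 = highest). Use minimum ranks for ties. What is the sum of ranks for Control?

Sorted (descending): 28, 27, 27, 25, 24, 24, 23, 22, 11, 11, 8
The 2 values of 27 occupy positions 2–3 → each gets rank 2.
The 2 values of 24 occupy positions 5–6 → each gets rank 5.
The 2 values of 11 occupy positions 9–10 → each gets rank 9.
Control values → pooled ranks: 27→2, 22→8, 24→5, 11→9
Rank sum = 2 + 8 + 5 + 9 = 24

24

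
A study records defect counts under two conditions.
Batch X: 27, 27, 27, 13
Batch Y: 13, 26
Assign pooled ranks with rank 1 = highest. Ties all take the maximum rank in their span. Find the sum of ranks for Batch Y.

Sorted (descending): 27, 27, 27, 26, 13, 13
The 3 values of 27 occupy positions 1–3 → each gets rank 3.
The 2 values of 13 occupy positions 5–6 → each gets rank 6.
Batch Y values → pooled ranks: 13→6, 26→4
Rank sum = 6 + 4 = 10

10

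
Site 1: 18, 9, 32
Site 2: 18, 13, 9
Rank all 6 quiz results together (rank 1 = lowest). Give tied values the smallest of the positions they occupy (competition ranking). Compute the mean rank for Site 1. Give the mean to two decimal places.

Sorted (ascending): 9, 9, 13, 18, 18, 32
The 2 values of 9 occupy positions 1–2 → each gets rank 1.
The 2 values of 18 occupy positions 4–5 → each gets rank 4.
Site 1 values → pooled ranks: 18→4, 9→1, 32→6
Mean rank = (4 + 1 + 6) / 3 = 3.67

3.67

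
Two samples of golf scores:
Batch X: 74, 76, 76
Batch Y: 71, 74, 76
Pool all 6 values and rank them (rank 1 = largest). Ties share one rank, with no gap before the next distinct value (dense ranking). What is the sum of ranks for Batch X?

4

Sorted (descending): 76, 76, 76, 74, 74, 71
The 3 values of 76 share dense rank 1.
The 2 values of 74 share dense rank 2.
Remaining distinct values take the next consecutive integers.
Batch X values → pooled ranks: 74→2, 76→1, 76→1
Rank sum = 2 + 1 + 1 = 4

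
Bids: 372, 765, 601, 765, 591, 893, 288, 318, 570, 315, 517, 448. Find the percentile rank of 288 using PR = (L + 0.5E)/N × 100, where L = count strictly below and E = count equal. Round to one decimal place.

4.2

N = 12.
Strictly below 288: 0. Equal to 288: 1.
PR = (0 + 0.5·1)/12 × 100 = 4.2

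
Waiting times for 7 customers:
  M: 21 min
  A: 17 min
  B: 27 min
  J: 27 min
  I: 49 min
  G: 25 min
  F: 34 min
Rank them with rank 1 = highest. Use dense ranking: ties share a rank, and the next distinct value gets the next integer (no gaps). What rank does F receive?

Sorted (descending): 49, 34, 27, 27, 25, 21, 17
The 2 values of 27 share dense rank 3.
Remaining distinct values take the next consecutive integers.
F has value 34 min → rank 2.

2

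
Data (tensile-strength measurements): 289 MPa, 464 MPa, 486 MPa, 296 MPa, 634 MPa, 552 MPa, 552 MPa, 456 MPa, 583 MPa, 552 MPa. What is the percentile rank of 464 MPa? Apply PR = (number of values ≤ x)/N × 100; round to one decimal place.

40.0

N = 10.
Strictly below 464: 3. Equal to 464: 1.
PR = 4/10 × 100 = 40.0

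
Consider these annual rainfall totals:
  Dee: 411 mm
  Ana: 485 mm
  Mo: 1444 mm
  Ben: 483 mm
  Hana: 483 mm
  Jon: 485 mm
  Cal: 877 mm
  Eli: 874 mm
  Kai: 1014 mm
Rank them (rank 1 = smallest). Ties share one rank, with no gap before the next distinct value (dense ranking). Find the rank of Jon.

3

Sorted (ascending): 411, 483, 483, 485, 485, 874, 877, 1014, 1444
The 2 values of 483 share dense rank 2.
The 2 values of 485 share dense rank 3.
Remaining distinct values take the next consecutive integers.
Jon has value 485 mm → rank 3.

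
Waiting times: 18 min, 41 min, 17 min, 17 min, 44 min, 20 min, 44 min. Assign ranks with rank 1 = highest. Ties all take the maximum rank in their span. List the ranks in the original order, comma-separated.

Sorted (descending): 44, 44, 41, 20, 18, 17, 17
The 2 values of 44 occupy positions 1–2 → each gets rank 2.
The 2 values of 17 occupy positions 6–7 → each gets rank 7.

5, 3, 7, 7, 2, 4, 2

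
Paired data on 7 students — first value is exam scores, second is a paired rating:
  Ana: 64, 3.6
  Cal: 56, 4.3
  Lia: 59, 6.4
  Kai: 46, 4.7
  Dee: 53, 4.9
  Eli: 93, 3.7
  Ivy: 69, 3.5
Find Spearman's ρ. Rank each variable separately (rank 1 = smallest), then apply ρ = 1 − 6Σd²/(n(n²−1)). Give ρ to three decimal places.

-0.643

Ranks of variable 1: 5, 3, 4, 1, 2, 7, 6
Ranks of variable 2: 2, 4, 7, 5, 6, 3, 1
d = r₁ − r₂: 3, -1, -3, -4, -4, 4, 5
d²: 9, 1, 9, 16, 16, 16, 25; Σd² = 92
ρ = 1 − 6·92/(7·48) = 1 − 552/336 = -0.643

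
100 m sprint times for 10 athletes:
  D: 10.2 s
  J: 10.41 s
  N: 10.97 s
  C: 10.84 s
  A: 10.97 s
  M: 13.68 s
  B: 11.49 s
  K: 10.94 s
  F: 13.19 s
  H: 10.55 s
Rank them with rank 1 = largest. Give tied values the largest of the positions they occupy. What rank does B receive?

Sorted (descending): 13.68, 13.19, 11.49, 10.97, 10.97, 10.94, 10.84, 10.55, 10.41, 10.2
The 2 values of 10.97 occupy positions 4–5 → each gets rank 5.
B has value 11.49 s → rank 3.

3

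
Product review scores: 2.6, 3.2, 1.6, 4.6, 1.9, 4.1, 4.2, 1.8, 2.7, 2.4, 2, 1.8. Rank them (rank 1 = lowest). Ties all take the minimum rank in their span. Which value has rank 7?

2.6

Sorted (ascending): 1.6, 1.8, 1.8, 1.9, 2, 2.4, 2.6, 2.7, 3.2, 4.1, 4.2, 4.6
The 2 values of 1.8 occupy positions 2–3 → each gets rank 2.
Rank 7 → value 2.6.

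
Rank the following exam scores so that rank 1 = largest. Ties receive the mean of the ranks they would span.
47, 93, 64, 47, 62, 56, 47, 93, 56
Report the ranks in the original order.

Sorted (descending): 93, 93, 64, 62, 56, 56, 47, 47, 47
The 2 values of 93 occupy positions 1–2 → average rank (1+2)/2 = 1.5.
The 2 values of 56 occupy positions 5–6 → average rank (5+6)/2 = 5.5.
The 3 values of 47 occupy positions 7–9 → average rank 8.

8, 1.5, 3, 8, 4, 5.5, 8, 1.5, 5.5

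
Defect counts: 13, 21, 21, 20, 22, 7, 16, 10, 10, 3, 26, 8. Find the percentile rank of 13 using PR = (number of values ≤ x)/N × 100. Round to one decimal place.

N = 12.
Strictly below 13: 5. Equal to 13: 1.
PR = 6/12 × 100 = 50.0

50.0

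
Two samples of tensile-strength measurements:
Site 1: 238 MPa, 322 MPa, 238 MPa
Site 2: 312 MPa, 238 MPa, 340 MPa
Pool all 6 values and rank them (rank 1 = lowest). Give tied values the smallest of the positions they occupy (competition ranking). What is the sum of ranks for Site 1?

Sorted (ascending): 238, 238, 238, 312, 322, 340
The 3 values of 238 occupy positions 1–3 → each gets rank 1.
Site 1 values → pooled ranks: 238→1, 322→5, 238→1
Rank sum = 1 + 5 + 1 = 7

7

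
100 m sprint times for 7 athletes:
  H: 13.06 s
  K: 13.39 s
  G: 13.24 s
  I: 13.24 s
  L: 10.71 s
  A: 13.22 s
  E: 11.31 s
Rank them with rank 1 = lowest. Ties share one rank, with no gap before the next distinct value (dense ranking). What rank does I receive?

Sorted (ascending): 10.71, 11.31, 13.06, 13.22, 13.24, 13.24, 13.39
The 2 values of 13.24 share dense rank 5.
Remaining distinct values take the next consecutive integers.
I has value 13.24 s → rank 5.

5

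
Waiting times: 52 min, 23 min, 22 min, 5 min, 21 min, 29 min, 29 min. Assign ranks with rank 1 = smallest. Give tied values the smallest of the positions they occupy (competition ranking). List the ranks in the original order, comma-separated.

7, 4, 3, 1, 2, 5, 5

Sorted (ascending): 5, 21, 22, 23, 29, 29, 52
The 2 values of 29 occupy positions 5–6 → each gets rank 5.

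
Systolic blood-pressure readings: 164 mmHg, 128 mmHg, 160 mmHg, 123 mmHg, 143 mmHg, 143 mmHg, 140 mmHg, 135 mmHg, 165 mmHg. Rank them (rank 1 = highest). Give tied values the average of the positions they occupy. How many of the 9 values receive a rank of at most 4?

3

Sorted (descending): 165, 164, 160, 143, 143, 140, 135, 128, 123
The 2 values of 143 occupy positions 4–5 → average rank (4+5)/2 = 4.5.
Ranks ≤ 4: {1, 2, 3} → 3 values.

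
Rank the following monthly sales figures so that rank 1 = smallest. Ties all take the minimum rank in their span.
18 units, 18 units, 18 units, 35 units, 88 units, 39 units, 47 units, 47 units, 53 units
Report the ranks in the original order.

1, 1, 1, 4, 9, 5, 6, 6, 8

Sorted (ascending): 18, 18, 18, 35, 39, 47, 47, 53, 88
The 3 values of 18 occupy positions 1–3 → each gets rank 1.
The 2 values of 47 occupy positions 6–7 → each gets rank 6.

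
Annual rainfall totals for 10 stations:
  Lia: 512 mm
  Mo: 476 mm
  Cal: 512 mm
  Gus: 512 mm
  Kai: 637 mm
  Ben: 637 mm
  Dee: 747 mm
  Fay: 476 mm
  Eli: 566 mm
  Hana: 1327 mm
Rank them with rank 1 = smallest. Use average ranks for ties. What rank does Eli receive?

Sorted (ascending): 476, 476, 512, 512, 512, 566, 637, 637, 747, 1327
The 2 values of 476 occupy positions 1–2 → average rank (1+2)/2 = 1.5.
The 3 values of 512 occupy positions 3–5 → average rank 4.
The 2 values of 637 occupy positions 7–8 → average rank (7+8)/2 = 7.5.
Eli has value 566 mm → rank 6.

6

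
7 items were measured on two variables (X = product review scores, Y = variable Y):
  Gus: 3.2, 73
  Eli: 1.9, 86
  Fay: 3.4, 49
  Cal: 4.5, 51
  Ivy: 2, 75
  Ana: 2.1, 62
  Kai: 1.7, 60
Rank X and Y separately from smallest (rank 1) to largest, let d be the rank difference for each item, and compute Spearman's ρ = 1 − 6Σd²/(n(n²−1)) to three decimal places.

Ranks of variable 1: 5, 2, 6, 7, 3, 4, 1
Ranks of variable 2: 5, 7, 1, 2, 6, 4, 3
d = r₁ − r₂: 0, -5, 5, 5, -3, 0, -2
d²: 0, 25, 25, 25, 9, 0, 4; Σd² = 88
ρ = 1 − 6·88/(7·48) = 1 − 528/336 = -0.571

-0.571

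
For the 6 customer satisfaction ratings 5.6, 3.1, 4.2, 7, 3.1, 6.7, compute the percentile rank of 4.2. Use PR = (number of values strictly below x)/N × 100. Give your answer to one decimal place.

33.3

N = 6.
Strictly below 4.2: 2. Equal to 4.2: 1.
PR = 2/6 × 100 = 33.3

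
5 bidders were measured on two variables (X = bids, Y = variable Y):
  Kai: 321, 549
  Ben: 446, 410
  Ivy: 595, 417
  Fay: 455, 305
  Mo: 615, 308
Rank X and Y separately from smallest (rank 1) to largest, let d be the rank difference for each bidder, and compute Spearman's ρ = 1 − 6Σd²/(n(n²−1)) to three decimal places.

Ranks of variable 1: 1, 2, 4, 3, 5
Ranks of variable 2: 5, 3, 4, 1, 2
d = r₁ − r₂: -4, -1, 0, 2, 3
d²: 16, 1, 0, 4, 9; Σd² = 30
ρ = 1 − 6·30/(5·24) = 1 − 180/120 = -0.500

-0.500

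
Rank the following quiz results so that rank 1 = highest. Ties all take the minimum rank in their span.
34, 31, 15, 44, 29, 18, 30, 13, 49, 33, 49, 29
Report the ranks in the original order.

Sorted (descending): 49, 49, 44, 34, 33, 31, 30, 29, 29, 18, 15, 13
The 2 values of 49 occupy positions 1–2 → each gets rank 1.
The 2 values of 29 occupy positions 8–9 → each gets rank 8.

4, 6, 11, 3, 8, 10, 7, 12, 1, 5, 1, 8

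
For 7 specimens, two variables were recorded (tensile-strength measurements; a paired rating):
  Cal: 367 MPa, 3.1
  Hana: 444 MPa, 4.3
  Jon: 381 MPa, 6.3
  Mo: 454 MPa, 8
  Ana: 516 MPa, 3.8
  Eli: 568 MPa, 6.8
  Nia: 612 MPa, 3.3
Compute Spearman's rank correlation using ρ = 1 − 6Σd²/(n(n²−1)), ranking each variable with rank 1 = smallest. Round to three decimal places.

Ranks of variable 1: 1, 3, 2, 4, 5, 6, 7
Ranks of variable 2: 1, 4, 5, 7, 3, 6, 2
d = r₁ − r₂: 0, -1, -3, -3, 2, 0, 5
d²: 0, 1, 9, 9, 4, 0, 25; Σd² = 48
ρ = 1 − 6·48/(7·48) = 1 − 288/336 = 0.143

0.143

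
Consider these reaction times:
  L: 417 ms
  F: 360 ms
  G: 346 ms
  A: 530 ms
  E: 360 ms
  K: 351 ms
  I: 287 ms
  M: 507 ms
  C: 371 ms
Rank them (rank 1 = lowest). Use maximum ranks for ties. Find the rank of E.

5

Sorted (ascending): 287, 346, 351, 360, 360, 371, 417, 507, 530
The 2 values of 360 occupy positions 4–5 → each gets rank 5.
E has value 360 ms → rank 5.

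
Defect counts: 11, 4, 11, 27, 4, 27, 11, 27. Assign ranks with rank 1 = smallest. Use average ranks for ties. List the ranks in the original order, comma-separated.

4, 1.5, 4, 7, 1.5, 7, 4, 7

Sorted (ascending): 4, 4, 11, 11, 11, 27, 27, 27
The 2 values of 4 occupy positions 1–2 → average rank (1+2)/2 = 1.5.
The 3 values of 11 occupy positions 3–5 → average rank 4.
The 3 values of 27 occupy positions 6–8 → average rank 7.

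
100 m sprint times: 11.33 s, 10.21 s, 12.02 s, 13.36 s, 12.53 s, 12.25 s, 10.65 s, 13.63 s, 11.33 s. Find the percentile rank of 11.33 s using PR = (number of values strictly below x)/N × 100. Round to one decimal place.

22.2

N = 9.
Strictly below 11.33: 2. Equal to 11.33: 2.
PR = 2/9 × 100 = 22.2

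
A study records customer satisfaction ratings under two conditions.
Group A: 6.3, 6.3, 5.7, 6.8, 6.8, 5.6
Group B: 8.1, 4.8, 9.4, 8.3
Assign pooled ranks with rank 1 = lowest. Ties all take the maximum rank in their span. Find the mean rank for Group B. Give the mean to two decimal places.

7.00

Sorted (ascending): 4.8, 5.6, 5.7, 6.3, 6.3, 6.8, 6.8, 8.1, 8.3, 9.4
The 2 values of 6.3 occupy positions 4–5 → each gets rank 5.
The 2 values of 6.8 occupy positions 6–7 → each gets rank 7.
Group B values → pooled ranks: 8.1→8, 4.8→1, 9.4→10, 8.3→9
Mean rank = (8 + 1 + 10 + 9) / 4 = 7.00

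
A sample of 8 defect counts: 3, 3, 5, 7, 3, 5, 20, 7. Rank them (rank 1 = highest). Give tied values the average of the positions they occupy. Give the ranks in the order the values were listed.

Sorted (descending): 20, 7, 7, 5, 5, 3, 3, 3
The 2 values of 7 occupy positions 2–3 → average rank (2+3)/2 = 2.5.
The 2 values of 5 occupy positions 4–5 → average rank (4+5)/2 = 4.5.
The 3 values of 3 occupy positions 6–8 → average rank 7.

7, 7, 4.5, 2.5, 7, 4.5, 1, 2.5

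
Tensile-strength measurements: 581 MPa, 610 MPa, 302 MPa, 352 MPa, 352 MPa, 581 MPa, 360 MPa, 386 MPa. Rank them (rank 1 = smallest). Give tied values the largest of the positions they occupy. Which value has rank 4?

Sorted (ascending): 302, 352, 352, 360, 386, 581, 581, 610
The 2 values of 352 occupy positions 2–3 → each gets rank 3.
The 2 values of 581 occupy positions 6–7 → each gets rank 7.
Rank 4 → value 360.

360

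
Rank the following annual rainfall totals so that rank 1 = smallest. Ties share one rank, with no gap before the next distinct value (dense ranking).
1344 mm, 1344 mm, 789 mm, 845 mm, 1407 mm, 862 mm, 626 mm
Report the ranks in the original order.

5, 5, 2, 3, 6, 4, 1

Sorted (ascending): 626, 789, 845, 862, 1344, 1344, 1407
The 2 values of 1344 share dense rank 5.
Remaining distinct values take the next consecutive integers.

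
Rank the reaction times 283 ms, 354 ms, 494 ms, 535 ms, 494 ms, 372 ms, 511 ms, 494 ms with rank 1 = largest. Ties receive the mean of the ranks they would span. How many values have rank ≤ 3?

Sorted (descending): 535, 511, 494, 494, 494, 372, 354, 283
The 3 values of 494 occupy positions 3–5 → average rank 4.
Ranks ≤ 3: {1, 2} → 2 values.

2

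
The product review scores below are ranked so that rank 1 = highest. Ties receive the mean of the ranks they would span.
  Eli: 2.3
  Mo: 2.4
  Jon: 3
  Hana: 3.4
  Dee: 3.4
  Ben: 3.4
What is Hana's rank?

2

Sorted (descending): 3.4, 3.4, 3.4, 3, 2.4, 2.3
The 3 values of 3.4 occupy positions 1–3 → average rank 2.
Hana has value 3.4 → rank 2.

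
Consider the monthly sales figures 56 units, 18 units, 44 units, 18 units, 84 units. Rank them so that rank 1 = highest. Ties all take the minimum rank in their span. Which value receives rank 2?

56

Sorted (descending): 84, 56, 44, 18, 18
The 2 values of 18 occupy positions 4–5 → each gets rank 4.
Rank 2 → value 56.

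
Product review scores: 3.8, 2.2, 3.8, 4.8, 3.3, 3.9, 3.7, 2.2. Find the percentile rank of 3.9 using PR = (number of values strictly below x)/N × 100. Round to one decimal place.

75.0

N = 8.
Strictly below 3.9: 6. Equal to 3.9: 1.
PR = 6/8 × 100 = 75.0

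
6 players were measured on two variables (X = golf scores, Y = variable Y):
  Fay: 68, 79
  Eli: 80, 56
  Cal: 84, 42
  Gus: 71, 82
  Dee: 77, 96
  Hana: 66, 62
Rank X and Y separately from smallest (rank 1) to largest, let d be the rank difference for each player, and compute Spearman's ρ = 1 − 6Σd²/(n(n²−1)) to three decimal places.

-0.429

Ranks of variable 1: 2, 5, 6, 3, 4, 1
Ranks of variable 2: 4, 2, 1, 5, 6, 3
d = r₁ − r₂: -2, 3, 5, -2, -2, -2
d²: 4, 9, 25, 4, 4, 4; Σd² = 50
ρ = 1 − 6·50/(6·35) = 1 − 300/210 = -0.429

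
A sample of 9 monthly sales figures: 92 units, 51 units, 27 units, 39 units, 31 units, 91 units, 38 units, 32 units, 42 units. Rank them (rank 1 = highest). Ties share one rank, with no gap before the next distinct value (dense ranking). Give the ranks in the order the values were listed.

1, 3, 9, 5, 8, 2, 6, 7, 4

Sorted (descending): 92, 91, 51, 42, 39, 38, 32, 31, 27
No ties — each value takes its position as its rank.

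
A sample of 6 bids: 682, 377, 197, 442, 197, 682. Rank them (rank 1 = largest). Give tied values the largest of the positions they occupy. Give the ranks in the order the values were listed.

2, 4, 6, 3, 6, 2

Sorted (descending): 682, 682, 442, 377, 197, 197
The 2 values of 682 occupy positions 1–2 → each gets rank 2.
The 2 values of 197 occupy positions 5–6 → each gets rank 6.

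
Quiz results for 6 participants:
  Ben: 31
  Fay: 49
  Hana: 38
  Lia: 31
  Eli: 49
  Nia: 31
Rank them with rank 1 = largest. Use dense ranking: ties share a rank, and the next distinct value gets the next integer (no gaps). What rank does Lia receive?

Sorted (descending): 49, 49, 38, 31, 31, 31
The 2 values of 49 share dense rank 1.
The 3 values of 31 share dense rank 3.
Remaining distinct values take the next consecutive integers.
Lia has value 31 → rank 3.

3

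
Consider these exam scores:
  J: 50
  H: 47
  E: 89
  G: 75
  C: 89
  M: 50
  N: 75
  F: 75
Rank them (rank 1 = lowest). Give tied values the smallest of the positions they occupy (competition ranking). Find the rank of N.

4

Sorted (ascending): 47, 50, 50, 75, 75, 75, 89, 89
The 2 values of 50 occupy positions 2–3 → each gets rank 2.
The 3 values of 75 occupy positions 4–6 → each gets rank 4.
The 2 values of 89 occupy positions 7–8 → each gets rank 7.
N has value 75 → rank 4.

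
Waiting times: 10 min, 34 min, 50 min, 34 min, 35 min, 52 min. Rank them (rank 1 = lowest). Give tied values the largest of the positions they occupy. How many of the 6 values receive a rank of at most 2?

1

Sorted (ascending): 10, 34, 34, 35, 50, 52
The 2 values of 34 occupy positions 2–3 → each gets rank 3.
Ranks ≤ 2: {1} → 1 value.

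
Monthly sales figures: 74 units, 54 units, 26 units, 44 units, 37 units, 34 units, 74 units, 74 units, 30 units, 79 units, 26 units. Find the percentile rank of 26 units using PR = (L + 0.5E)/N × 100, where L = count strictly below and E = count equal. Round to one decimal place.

9.1

N = 11.
Strictly below 26: 0. Equal to 26: 2.
PR = (0 + 0.5·2)/11 × 100 = 9.1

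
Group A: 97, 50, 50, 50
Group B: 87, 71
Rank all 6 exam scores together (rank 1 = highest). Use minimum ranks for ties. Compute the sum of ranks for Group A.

13

Sorted (descending): 97, 87, 71, 50, 50, 50
The 3 values of 50 occupy positions 4–6 → each gets rank 4.
Group A values → pooled ranks: 97→1, 50→4, 50→4, 50→4
Rank sum = 1 + 4 + 4 + 4 = 13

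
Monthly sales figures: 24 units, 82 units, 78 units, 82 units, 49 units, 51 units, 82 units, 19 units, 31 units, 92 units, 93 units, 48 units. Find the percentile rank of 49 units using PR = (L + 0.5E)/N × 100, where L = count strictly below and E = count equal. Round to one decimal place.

N = 12.
Strictly below 49: 4. Equal to 49: 1.
PR = (4 + 0.5·1)/12 × 100 = 37.5

37.5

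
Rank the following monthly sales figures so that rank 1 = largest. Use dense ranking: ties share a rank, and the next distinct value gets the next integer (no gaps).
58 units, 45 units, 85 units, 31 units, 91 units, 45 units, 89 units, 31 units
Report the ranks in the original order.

Sorted (descending): 91, 89, 85, 58, 45, 45, 31, 31
The 2 values of 45 share dense rank 5.
The 2 values of 31 share dense rank 6.
Remaining distinct values take the next consecutive integers.

4, 5, 3, 6, 1, 5, 2, 6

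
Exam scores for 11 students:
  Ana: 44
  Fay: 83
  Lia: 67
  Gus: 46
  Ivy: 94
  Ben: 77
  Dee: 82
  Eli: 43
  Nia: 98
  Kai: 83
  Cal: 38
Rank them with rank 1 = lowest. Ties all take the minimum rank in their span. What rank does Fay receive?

8

Sorted (ascending): 38, 43, 44, 46, 67, 77, 82, 83, 83, 94, 98
The 2 values of 83 occupy positions 8–9 → each gets rank 8.
Fay has value 83 → rank 8.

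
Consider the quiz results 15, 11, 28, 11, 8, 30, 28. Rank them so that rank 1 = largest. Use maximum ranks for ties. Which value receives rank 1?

Sorted (descending): 30, 28, 28, 15, 11, 11, 8
The 2 values of 28 occupy positions 2–3 → each gets rank 3.
The 2 values of 11 occupy positions 5–6 → each gets rank 6.
Rank 1 → value 30.

30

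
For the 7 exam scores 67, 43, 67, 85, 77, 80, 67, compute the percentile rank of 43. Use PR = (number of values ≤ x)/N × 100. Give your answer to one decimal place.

14.3

N = 7.
Strictly below 43: 0. Equal to 43: 1.
PR = 1/7 × 100 = 14.3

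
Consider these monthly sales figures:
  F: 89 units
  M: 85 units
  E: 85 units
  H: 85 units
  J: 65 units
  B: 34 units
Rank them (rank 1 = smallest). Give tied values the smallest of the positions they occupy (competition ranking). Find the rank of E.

3

Sorted (ascending): 34, 65, 85, 85, 85, 89
The 3 values of 85 occupy positions 3–5 → each gets rank 3.
E has value 85 units → rank 3.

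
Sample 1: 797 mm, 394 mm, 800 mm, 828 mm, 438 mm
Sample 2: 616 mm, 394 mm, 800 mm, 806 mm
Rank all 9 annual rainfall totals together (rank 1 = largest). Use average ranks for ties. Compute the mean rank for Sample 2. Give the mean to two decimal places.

5.00

Sorted (descending): 828, 806, 800, 800, 797, 616, 438, 394, 394
The 2 values of 800 occupy positions 3–4 → average rank (3+4)/2 = 3.5.
The 2 values of 394 occupy positions 8–9 → average rank (8+9)/2 = 8.5.
Sample 2 values → pooled ranks: 616→6, 394→8.5, 800→3.5, 806→2
Mean rank = (6 + 8.5 + 3.5 + 2) / 4 = 5.00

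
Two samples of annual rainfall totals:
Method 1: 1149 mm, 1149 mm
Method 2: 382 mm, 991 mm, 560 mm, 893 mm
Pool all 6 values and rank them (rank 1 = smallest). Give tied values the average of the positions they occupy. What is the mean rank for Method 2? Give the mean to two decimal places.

2.50

Sorted (ascending): 382, 560, 893, 991, 1149, 1149
The 2 values of 1149 occupy positions 5–6 → average rank (5+6)/2 = 5.5.
Method 2 values → pooled ranks: 382→1, 991→4, 560→2, 893→3
Mean rank = (1 + 4 + 2 + 3) / 4 = 2.50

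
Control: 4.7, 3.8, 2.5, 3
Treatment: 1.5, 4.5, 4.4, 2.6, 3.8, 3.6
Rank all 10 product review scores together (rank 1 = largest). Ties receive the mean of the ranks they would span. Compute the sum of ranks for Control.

Sorted (descending): 4.7, 4.5, 4.4, 3.8, 3.8, 3.6, 3, 2.6, 2.5, 1.5
The 2 values of 3.8 occupy positions 4–5 → average rank (4+5)/2 = 4.5.
Control values → pooled ranks: 4.7→1, 3.8→4.5, 2.5→9, 3→7
Rank sum = 1 + 4.5 + 9 + 7 = 21.5

21.5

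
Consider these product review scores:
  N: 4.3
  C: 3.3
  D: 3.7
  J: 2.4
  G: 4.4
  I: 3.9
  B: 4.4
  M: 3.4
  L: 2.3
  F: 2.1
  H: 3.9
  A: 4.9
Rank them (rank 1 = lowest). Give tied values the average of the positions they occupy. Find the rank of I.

7.5

Sorted (ascending): 2.1, 2.3, 2.4, 3.3, 3.4, 3.7, 3.9, 3.9, 4.3, 4.4, 4.4, 4.9
The 2 values of 3.9 occupy positions 7–8 → average rank (7+8)/2 = 7.5.
The 2 values of 4.4 occupy positions 10–11 → average rank (10+11)/2 = 10.5.
I has value 3.9 → rank 7.5.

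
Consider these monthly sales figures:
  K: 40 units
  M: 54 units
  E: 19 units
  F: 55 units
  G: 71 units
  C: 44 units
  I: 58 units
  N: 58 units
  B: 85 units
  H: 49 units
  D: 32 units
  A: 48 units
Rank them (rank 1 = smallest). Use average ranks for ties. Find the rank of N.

9.5

Sorted (ascending): 19, 32, 40, 44, 48, 49, 54, 55, 58, 58, 71, 85
The 2 values of 58 occupy positions 9–10 → average rank (9+10)/2 = 9.5.
N has value 58 units → rank 9.5.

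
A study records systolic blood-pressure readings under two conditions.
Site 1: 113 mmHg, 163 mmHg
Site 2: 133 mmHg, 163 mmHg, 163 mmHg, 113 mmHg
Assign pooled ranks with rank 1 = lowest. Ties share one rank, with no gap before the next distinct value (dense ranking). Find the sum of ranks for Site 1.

Sorted (ascending): 113, 113, 133, 163, 163, 163
The 2 values of 113 share dense rank 1.
The 3 values of 163 share dense rank 3.
Remaining distinct values take the next consecutive integers.
Site 1 values → pooled ranks: 113→1, 163→3
Rank sum = 1 + 3 = 4

4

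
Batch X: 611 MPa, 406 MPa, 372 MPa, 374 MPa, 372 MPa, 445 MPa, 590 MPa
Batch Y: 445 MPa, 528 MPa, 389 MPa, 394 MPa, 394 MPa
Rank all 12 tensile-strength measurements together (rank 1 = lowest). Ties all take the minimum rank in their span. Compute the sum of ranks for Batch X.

Sorted (ascending): 372, 372, 374, 389, 394, 394, 406, 445, 445, 528, 590, 611
The 2 values of 372 occupy positions 1–2 → each gets rank 1.
The 2 values of 394 occupy positions 5–6 → each gets rank 5.
The 2 values of 445 occupy positions 8–9 → each gets rank 8.
Batch X values → pooled ranks: 611→12, 406→7, 372→1, 374→3, 372→1, 445→8, 590→11
Rank sum = 12 + 7 + 1 + 3 + 1 + 8 + 11 = 43

43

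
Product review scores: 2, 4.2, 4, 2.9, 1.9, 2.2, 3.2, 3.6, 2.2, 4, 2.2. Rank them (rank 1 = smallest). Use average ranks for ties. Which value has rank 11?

Sorted (ascending): 1.9, 2, 2.2, 2.2, 2.2, 2.9, 3.2, 3.6, 4, 4, 4.2
The 3 values of 2.2 occupy positions 3–5 → average rank 4.
The 2 values of 4 occupy positions 9–10 → average rank (9+10)/2 = 9.5.
Rank 11 → value 4.2.

4.2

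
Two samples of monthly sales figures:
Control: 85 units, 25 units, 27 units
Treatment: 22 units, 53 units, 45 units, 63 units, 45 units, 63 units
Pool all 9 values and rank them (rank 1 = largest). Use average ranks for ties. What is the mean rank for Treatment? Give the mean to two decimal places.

4.83

Sorted (descending): 85, 63, 63, 53, 45, 45, 27, 25, 22
The 2 values of 63 occupy positions 2–3 → average rank (2+3)/2 = 2.5.
The 2 values of 45 occupy positions 5–6 → average rank (5+6)/2 = 5.5.
Treatment values → pooled ranks: 22→9, 53→4, 45→5.5, 63→2.5, 45→5.5, 63→2.5
Mean rank = (9 + 4 + 5.5 + 2.5 + 5.5 + 2.5) / 6 = 4.83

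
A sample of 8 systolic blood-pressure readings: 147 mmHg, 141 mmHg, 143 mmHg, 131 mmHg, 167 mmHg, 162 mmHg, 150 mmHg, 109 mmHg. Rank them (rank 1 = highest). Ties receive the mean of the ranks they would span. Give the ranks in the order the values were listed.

4, 6, 5, 7, 1, 2, 3, 8

Sorted (descending): 167, 162, 150, 147, 143, 141, 131, 109
No ties — each value takes its position as its rank.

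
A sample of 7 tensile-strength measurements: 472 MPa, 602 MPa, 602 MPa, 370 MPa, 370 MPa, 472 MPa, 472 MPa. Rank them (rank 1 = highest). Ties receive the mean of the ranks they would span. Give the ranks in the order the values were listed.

4, 1.5, 1.5, 6.5, 6.5, 4, 4

Sorted (descending): 602, 602, 472, 472, 472, 370, 370
The 2 values of 602 occupy positions 1–2 → average rank (1+2)/2 = 1.5.
The 3 values of 472 occupy positions 3–5 → average rank 4.
The 2 values of 370 occupy positions 6–7 → average rank (6+7)/2 = 6.5.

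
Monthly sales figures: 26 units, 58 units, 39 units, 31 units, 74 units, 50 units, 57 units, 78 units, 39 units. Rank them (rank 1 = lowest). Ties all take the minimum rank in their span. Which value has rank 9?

78

Sorted (ascending): 26, 31, 39, 39, 50, 57, 58, 74, 78
The 2 values of 39 occupy positions 3–4 → each gets rank 3.
Rank 9 → value 78.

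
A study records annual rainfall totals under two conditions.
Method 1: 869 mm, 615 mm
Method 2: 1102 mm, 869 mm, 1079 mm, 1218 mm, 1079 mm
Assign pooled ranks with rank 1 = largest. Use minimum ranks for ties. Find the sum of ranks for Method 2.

14

Sorted (descending): 1218, 1102, 1079, 1079, 869, 869, 615
The 2 values of 1079 occupy positions 3–4 → each gets rank 3.
The 2 values of 869 occupy positions 5–6 → each gets rank 5.
Method 2 values → pooled ranks: 1102→2, 869→5, 1079→3, 1218→1, 1079→3
Rank sum = 2 + 5 + 3 + 1 + 3 = 14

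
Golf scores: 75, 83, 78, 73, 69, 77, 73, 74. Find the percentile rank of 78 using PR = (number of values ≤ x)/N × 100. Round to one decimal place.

87.5

N = 8.
Strictly below 78: 6. Equal to 78: 1.
PR = 7/8 × 100 = 87.5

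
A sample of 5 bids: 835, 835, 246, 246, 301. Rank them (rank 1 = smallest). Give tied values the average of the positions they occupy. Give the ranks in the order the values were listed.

4.5, 4.5, 1.5, 1.5, 3

Sorted (ascending): 246, 246, 301, 835, 835
The 2 values of 246 occupy positions 1–2 → average rank (1+2)/2 = 1.5.
The 2 values of 835 occupy positions 4–5 → average rank (4+5)/2 = 4.5.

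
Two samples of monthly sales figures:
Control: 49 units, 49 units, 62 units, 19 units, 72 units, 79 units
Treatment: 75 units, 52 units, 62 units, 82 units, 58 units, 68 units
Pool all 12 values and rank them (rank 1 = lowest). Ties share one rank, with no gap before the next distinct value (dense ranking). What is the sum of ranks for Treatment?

36

Sorted (ascending): 19, 49, 49, 52, 58, 62, 62, 68, 72, 75, 79, 82
The 2 values of 49 share dense rank 2.
The 2 values of 62 share dense rank 5.
Remaining distinct values take the next consecutive integers.
Treatment values → pooled ranks: 75→8, 52→3, 62→5, 82→10, 58→4, 68→6
Rank sum = 8 + 3 + 5 + 10 + 4 + 6 = 36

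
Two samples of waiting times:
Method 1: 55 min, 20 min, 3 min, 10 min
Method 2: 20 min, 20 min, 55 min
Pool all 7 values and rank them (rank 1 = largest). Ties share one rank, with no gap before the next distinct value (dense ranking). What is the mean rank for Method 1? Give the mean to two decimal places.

2.50

Sorted (descending): 55, 55, 20, 20, 20, 10, 3
The 2 values of 55 share dense rank 1.
The 3 values of 20 share dense rank 2.
Remaining distinct values take the next consecutive integers.
Method 1 values → pooled ranks: 55→1, 20→2, 3→4, 10→3
Mean rank = (1 + 2 + 4 + 3) / 4 = 2.50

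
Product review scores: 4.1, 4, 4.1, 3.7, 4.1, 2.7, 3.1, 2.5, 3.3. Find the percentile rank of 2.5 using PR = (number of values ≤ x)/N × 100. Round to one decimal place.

N = 9.
Strictly below 2.5: 0. Equal to 2.5: 1.
PR = 1/9 × 100 = 11.1

11.1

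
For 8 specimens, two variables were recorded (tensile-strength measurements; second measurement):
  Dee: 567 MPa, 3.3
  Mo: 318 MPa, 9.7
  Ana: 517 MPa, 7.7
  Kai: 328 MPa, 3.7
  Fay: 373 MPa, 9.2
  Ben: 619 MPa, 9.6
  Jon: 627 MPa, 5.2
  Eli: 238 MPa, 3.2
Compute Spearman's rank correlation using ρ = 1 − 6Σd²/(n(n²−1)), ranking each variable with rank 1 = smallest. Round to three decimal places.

0.143

Ranks of variable 1: 6, 2, 5, 3, 4, 7, 8, 1
Ranks of variable 2: 2, 8, 5, 3, 6, 7, 4, 1
d = r₁ − r₂: 4, -6, 0, 0, -2, 0, 4, 0
d²: 16, 36, 0, 0, 4, 0, 16, 0; Σd² = 72
ρ = 1 − 6·72/(8·63) = 1 − 432/504 = 0.143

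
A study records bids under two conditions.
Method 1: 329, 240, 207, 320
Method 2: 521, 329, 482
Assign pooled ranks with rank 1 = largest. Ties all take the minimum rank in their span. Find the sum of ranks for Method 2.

Sorted (descending): 521, 482, 329, 329, 320, 240, 207
The 2 values of 329 occupy positions 3–4 → each gets rank 3.
Method 2 values → pooled ranks: 521→1, 329→3, 482→2
Rank sum = 1 + 3 + 2 = 6

6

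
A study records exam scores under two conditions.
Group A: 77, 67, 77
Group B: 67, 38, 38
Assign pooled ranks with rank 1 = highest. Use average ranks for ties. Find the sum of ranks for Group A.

6.5

Sorted (descending): 77, 77, 67, 67, 38, 38
The 2 values of 77 occupy positions 1–2 → average rank (1+2)/2 = 1.5.
The 2 values of 67 occupy positions 3–4 → average rank (3+4)/2 = 3.5.
The 2 values of 38 occupy positions 5–6 → average rank (5+6)/2 = 5.5.
Group A values → pooled ranks: 77→1.5, 67→3.5, 77→1.5
Rank sum = 1.5 + 3.5 + 1.5 = 6.5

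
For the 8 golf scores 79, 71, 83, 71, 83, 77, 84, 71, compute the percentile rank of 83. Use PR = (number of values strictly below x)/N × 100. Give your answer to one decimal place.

62.5

N = 8.
Strictly below 83: 5. Equal to 83: 2.
PR = 5/8 × 100 = 62.5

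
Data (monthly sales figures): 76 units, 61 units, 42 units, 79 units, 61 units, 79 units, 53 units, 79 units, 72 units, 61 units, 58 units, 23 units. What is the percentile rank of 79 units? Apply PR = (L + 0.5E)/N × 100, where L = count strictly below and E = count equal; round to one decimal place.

87.5

N = 12.
Strictly below 79: 9. Equal to 79: 3.
PR = (9 + 0.5·3)/12 × 100 = 87.5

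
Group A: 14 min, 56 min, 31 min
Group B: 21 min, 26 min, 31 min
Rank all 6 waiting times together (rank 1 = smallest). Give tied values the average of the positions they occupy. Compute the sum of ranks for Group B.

9.5

Sorted (ascending): 14, 21, 26, 31, 31, 56
The 2 values of 31 occupy positions 4–5 → average rank (4+5)/2 = 4.5.
Group B values → pooled ranks: 21→2, 26→3, 31→4.5
Rank sum = 2 + 3 + 4.5 = 9.5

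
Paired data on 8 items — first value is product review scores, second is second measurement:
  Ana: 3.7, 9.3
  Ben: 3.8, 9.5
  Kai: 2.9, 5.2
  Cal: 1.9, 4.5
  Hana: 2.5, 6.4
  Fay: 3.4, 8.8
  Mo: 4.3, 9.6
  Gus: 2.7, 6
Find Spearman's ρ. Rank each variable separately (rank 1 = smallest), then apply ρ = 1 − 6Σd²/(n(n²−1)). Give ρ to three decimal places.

0.905

Ranks of variable 1: 6, 7, 4, 1, 2, 5, 8, 3
Ranks of variable 2: 6, 7, 2, 1, 4, 5, 8, 3
d = r₁ − r₂: 0, 0, 2, 0, -2, 0, 0, 0
d²: 0, 0, 4, 0, 4, 0, 0, 0; Σd² = 8
ρ = 1 − 6·8/(8·63) = 1 − 48/504 = 0.905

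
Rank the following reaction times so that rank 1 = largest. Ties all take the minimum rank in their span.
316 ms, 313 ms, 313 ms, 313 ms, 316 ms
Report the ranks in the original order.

1, 3, 3, 3, 1

Sorted (descending): 316, 316, 313, 313, 313
The 2 values of 316 occupy positions 1–2 → each gets rank 1.
The 3 values of 313 occupy positions 3–5 → each gets rank 3.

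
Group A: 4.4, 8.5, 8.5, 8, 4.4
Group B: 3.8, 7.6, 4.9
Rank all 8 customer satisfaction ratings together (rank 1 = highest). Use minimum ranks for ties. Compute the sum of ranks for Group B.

Sorted (descending): 8.5, 8.5, 8, 7.6, 4.9, 4.4, 4.4, 3.8
The 2 values of 8.5 occupy positions 1–2 → each gets rank 1.
The 2 values of 4.4 occupy positions 6–7 → each gets rank 6.
Group B values → pooled ranks: 3.8→8, 7.6→4, 4.9→5
Rank sum = 8 + 4 + 5 = 17

17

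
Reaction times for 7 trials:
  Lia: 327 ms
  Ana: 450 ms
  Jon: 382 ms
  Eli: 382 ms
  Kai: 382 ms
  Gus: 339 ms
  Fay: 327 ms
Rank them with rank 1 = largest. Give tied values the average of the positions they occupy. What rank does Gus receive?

Sorted (descending): 450, 382, 382, 382, 339, 327, 327
The 3 values of 382 occupy positions 2–4 → average rank 3.
The 2 values of 327 occupy positions 6–7 → average rank (6+7)/2 = 6.5.
Gus has value 339 ms → rank 5.

5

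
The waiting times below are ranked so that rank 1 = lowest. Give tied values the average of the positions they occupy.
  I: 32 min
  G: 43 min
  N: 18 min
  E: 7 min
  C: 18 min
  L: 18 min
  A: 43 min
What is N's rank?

Sorted (ascending): 7, 18, 18, 18, 32, 43, 43
The 3 values of 18 occupy positions 2–4 → average rank 3.
The 2 values of 43 occupy positions 6–7 → average rank (6+7)/2 = 6.5.
N has value 18 min → rank 3.

3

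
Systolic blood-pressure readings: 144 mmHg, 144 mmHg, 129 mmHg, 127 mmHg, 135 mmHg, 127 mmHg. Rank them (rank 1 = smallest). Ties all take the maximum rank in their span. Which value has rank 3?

Sorted (ascending): 127, 127, 129, 135, 144, 144
The 2 values of 127 occupy positions 1–2 → each gets rank 2.
The 2 values of 144 occupy positions 5–6 → each gets rank 6.
Rank 3 → value 129.

129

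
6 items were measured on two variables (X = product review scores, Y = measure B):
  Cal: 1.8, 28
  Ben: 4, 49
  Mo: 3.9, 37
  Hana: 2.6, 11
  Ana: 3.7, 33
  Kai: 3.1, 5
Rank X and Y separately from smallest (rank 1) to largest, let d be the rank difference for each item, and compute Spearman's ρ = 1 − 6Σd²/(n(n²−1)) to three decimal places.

Ranks of variable 1: 1, 6, 5, 2, 4, 3
Ranks of variable 2: 3, 6, 5, 2, 4, 1
d = r₁ − r₂: -2, 0, 0, 0, 0, 2
d²: 4, 0, 0, 0, 0, 4; Σd² = 8
ρ = 1 − 6·8/(6·35) = 1 − 48/210 = 0.771

0.771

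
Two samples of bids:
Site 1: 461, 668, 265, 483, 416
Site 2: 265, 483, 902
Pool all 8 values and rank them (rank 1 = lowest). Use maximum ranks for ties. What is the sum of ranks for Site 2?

Sorted (ascending): 265, 265, 416, 461, 483, 483, 668, 902
The 2 values of 265 occupy positions 1–2 → each gets rank 2.
The 2 values of 483 occupy positions 5–6 → each gets rank 6.
Site 2 values → pooled ranks: 265→2, 483→6, 902→8
Rank sum = 2 + 6 + 8 = 16

16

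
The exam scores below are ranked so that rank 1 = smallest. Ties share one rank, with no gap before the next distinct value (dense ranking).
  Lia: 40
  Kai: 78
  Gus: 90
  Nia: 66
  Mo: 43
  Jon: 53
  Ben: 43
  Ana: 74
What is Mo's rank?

2

Sorted (ascending): 40, 43, 43, 53, 66, 74, 78, 90
The 2 values of 43 share dense rank 2.
Remaining distinct values take the next consecutive integers.
Mo has value 43 → rank 2.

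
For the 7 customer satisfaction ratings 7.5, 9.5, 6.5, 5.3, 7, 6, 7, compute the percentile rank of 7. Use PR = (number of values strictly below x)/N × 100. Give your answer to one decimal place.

42.9

N = 7.
Strictly below 7: 3. Equal to 7: 2.
PR = 3/7 × 100 = 42.9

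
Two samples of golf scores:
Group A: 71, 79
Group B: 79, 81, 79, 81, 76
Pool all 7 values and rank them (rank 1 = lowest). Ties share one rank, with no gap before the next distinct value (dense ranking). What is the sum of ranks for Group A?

Sorted (ascending): 71, 76, 79, 79, 79, 81, 81
The 3 values of 79 share dense rank 3.
The 2 values of 81 share dense rank 4.
Remaining distinct values take the next consecutive integers.
Group A values → pooled ranks: 71→1, 79→3
Rank sum = 1 + 3 = 4

4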